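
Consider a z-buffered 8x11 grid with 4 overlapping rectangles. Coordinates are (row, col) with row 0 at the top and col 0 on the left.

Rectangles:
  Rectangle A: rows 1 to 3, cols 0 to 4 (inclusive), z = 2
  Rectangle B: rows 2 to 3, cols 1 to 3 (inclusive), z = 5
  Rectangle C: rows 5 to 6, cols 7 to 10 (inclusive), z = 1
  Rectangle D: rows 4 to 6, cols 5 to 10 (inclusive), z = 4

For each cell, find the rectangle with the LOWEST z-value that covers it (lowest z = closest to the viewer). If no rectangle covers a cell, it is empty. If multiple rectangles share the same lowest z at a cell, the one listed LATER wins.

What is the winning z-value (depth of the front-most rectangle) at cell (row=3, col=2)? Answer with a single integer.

Answer: 2

Derivation:
Check cell (3,2):
  A: rows 1-3 cols 0-4 z=2 -> covers; best now A (z=2)
  B: rows 2-3 cols 1-3 z=5 -> covers; best now A (z=2)
  C: rows 5-6 cols 7-10 -> outside (row miss)
  D: rows 4-6 cols 5-10 -> outside (row miss)
Winner: A at z=2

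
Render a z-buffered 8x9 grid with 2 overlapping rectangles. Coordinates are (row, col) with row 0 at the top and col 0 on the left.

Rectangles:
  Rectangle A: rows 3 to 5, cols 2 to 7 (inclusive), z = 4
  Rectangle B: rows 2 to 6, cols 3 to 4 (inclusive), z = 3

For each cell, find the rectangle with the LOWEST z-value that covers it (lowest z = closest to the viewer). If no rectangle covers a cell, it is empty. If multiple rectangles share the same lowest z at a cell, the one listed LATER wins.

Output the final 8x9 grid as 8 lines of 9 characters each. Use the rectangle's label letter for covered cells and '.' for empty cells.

.........
.........
...BB....
..ABBAAA.
..ABBAAA.
..ABBAAA.
...BB....
.........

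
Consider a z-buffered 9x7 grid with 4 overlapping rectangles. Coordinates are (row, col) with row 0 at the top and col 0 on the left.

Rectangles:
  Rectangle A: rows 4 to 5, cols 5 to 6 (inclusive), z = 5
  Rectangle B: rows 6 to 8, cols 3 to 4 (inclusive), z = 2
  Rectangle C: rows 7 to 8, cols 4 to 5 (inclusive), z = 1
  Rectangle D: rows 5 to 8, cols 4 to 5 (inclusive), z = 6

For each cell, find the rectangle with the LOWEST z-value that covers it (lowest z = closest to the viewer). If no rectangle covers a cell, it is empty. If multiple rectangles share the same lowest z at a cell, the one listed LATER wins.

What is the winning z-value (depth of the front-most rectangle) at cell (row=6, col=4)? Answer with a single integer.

Answer: 2

Derivation:
Check cell (6,4):
  A: rows 4-5 cols 5-6 -> outside (row miss)
  B: rows 6-8 cols 3-4 z=2 -> covers; best now B (z=2)
  C: rows 7-8 cols 4-5 -> outside (row miss)
  D: rows 5-8 cols 4-5 z=6 -> covers; best now B (z=2)
Winner: B at z=2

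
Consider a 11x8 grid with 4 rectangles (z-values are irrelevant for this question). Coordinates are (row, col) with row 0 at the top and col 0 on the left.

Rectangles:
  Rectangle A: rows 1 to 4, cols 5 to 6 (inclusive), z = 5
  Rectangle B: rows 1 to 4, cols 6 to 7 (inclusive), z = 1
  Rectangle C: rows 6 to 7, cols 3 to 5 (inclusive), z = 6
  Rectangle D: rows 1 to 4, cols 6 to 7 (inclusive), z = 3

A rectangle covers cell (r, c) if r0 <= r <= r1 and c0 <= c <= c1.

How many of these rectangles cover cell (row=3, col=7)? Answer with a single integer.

Check cell (3,7):
  A: rows 1-4 cols 5-6 -> outside (col miss)
  B: rows 1-4 cols 6-7 -> covers
  C: rows 6-7 cols 3-5 -> outside (row miss)
  D: rows 1-4 cols 6-7 -> covers
Count covering = 2

Answer: 2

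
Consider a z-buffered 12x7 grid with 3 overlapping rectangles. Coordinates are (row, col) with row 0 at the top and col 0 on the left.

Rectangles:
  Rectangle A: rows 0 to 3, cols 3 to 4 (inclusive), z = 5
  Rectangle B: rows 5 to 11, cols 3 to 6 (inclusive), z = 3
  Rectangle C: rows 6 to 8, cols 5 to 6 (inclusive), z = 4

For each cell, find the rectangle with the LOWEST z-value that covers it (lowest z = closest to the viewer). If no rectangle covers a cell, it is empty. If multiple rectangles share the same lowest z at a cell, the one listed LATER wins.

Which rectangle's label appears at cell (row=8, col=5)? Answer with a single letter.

Answer: B

Derivation:
Check cell (8,5):
  A: rows 0-3 cols 3-4 -> outside (row miss)
  B: rows 5-11 cols 3-6 z=3 -> covers; best now B (z=3)
  C: rows 6-8 cols 5-6 z=4 -> covers; best now B (z=3)
Winner: B at z=3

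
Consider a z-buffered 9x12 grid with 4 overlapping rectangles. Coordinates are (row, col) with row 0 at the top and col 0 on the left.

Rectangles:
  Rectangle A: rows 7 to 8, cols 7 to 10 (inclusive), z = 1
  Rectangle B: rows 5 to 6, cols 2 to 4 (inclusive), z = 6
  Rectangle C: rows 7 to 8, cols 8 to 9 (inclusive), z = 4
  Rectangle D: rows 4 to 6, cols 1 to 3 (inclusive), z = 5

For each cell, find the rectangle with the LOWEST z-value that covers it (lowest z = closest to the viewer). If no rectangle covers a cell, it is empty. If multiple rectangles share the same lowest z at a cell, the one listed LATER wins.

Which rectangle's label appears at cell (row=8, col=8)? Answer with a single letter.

Check cell (8,8):
  A: rows 7-8 cols 7-10 z=1 -> covers; best now A (z=1)
  B: rows 5-6 cols 2-4 -> outside (row miss)
  C: rows 7-8 cols 8-9 z=4 -> covers; best now A (z=1)
  D: rows 4-6 cols 1-3 -> outside (row miss)
Winner: A at z=1

Answer: A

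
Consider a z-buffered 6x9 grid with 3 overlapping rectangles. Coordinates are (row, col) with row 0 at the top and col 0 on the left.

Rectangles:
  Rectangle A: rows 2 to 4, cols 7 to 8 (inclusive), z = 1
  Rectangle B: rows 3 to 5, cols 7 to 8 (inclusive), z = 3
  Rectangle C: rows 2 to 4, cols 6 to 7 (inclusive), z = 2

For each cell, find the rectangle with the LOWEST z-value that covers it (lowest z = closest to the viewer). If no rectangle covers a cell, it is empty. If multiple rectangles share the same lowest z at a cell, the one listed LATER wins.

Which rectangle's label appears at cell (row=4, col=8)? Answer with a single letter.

Check cell (4,8):
  A: rows 2-4 cols 7-8 z=1 -> covers; best now A (z=1)
  B: rows 3-5 cols 7-8 z=3 -> covers; best now A (z=1)
  C: rows 2-4 cols 6-7 -> outside (col miss)
Winner: A at z=1

Answer: A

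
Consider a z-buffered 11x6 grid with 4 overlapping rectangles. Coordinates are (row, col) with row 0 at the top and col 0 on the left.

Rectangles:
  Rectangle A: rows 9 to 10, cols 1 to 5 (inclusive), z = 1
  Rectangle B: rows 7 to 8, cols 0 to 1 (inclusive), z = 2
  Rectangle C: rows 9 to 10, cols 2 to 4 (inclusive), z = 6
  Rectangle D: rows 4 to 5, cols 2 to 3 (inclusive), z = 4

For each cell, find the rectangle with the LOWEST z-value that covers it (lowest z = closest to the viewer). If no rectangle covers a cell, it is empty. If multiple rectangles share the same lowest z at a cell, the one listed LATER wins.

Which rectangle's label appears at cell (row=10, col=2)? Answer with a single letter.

Answer: A

Derivation:
Check cell (10,2):
  A: rows 9-10 cols 1-5 z=1 -> covers; best now A (z=1)
  B: rows 7-8 cols 0-1 -> outside (row miss)
  C: rows 9-10 cols 2-4 z=6 -> covers; best now A (z=1)
  D: rows 4-5 cols 2-3 -> outside (row miss)
Winner: A at z=1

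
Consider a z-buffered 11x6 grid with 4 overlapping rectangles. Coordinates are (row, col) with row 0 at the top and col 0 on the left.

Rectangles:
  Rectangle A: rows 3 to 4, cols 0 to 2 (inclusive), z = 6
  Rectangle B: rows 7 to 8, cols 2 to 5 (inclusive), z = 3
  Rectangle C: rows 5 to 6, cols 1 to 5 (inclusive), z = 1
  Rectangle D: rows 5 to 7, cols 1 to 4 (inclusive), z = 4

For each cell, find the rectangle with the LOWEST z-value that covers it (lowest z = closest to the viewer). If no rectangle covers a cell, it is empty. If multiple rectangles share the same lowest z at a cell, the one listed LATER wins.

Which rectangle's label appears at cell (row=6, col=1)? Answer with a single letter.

Check cell (6,1):
  A: rows 3-4 cols 0-2 -> outside (row miss)
  B: rows 7-8 cols 2-5 -> outside (row miss)
  C: rows 5-6 cols 1-5 z=1 -> covers; best now C (z=1)
  D: rows 5-7 cols 1-4 z=4 -> covers; best now C (z=1)
Winner: C at z=1

Answer: C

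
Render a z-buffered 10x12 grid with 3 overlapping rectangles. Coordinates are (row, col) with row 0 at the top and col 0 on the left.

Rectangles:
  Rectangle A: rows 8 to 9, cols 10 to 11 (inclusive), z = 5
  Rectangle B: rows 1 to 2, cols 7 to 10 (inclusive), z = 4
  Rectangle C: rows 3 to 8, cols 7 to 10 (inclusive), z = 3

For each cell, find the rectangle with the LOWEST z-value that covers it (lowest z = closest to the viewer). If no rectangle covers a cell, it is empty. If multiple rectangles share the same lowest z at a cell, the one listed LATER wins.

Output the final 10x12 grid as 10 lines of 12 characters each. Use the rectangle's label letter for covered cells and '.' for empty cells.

............
.......BBBB.
.......BBBB.
.......CCCC.
.......CCCC.
.......CCCC.
.......CCCC.
.......CCCC.
.......CCCCA
..........AA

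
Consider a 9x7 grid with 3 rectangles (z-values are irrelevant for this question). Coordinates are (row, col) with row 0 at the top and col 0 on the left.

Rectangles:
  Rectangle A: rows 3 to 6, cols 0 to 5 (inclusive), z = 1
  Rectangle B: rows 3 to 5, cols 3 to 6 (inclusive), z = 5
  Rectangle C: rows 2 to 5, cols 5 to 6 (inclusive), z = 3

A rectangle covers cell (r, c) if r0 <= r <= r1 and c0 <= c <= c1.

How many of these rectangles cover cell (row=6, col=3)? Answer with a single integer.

Check cell (6,3):
  A: rows 3-6 cols 0-5 -> covers
  B: rows 3-5 cols 3-6 -> outside (row miss)
  C: rows 2-5 cols 5-6 -> outside (row miss)
Count covering = 1

Answer: 1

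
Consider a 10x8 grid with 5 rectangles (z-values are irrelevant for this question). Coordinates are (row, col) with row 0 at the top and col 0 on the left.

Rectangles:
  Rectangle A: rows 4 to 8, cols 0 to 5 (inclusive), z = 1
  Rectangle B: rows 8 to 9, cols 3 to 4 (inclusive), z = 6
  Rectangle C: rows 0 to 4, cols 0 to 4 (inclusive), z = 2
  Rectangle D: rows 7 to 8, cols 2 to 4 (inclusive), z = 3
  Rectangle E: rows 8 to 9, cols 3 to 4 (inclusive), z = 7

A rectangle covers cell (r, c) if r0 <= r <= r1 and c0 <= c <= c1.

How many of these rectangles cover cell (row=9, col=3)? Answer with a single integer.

Answer: 2

Derivation:
Check cell (9,3):
  A: rows 4-8 cols 0-5 -> outside (row miss)
  B: rows 8-9 cols 3-4 -> covers
  C: rows 0-4 cols 0-4 -> outside (row miss)
  D: rows 7-8 cols 2-4 -> outside (row miss)
  E: rows 8-9 cols 3-4 -> covers
Count covering = 2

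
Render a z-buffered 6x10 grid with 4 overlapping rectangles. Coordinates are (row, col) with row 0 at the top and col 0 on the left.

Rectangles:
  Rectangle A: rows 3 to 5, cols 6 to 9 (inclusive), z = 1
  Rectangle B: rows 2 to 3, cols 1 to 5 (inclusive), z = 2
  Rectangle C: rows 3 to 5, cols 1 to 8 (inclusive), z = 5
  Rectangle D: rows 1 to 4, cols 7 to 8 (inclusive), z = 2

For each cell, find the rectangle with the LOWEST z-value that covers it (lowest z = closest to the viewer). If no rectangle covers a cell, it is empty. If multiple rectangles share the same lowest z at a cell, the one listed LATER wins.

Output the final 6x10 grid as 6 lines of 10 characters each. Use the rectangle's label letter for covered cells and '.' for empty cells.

..........
.......DD.
.BBBBB.DD.
.BBBBBAAAA
.CCCCCAAAA
.CCCCCAAAA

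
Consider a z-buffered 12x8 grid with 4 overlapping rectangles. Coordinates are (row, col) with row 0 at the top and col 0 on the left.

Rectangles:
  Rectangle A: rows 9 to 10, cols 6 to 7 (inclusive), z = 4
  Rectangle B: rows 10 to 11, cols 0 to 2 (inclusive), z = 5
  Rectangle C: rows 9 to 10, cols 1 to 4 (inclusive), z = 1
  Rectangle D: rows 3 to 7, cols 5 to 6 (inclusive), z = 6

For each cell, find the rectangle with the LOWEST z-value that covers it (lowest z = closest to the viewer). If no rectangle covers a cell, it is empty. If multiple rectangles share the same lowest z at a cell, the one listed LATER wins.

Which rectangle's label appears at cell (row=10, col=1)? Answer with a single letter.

Check cell (10,1):
  A: rows 9-10 cols 6-7 -> outside (col miss)
  B: rows 10-11 cols 0-2 z=5 -> covers; best now B (z=5)
  C: rows 9-10 cols 1-4 z=1 -> covers; best now C (z=1)
  D: rows 3-7 cols 5-6 -> outside (row miss)
Winner: C at z=1

Answer: C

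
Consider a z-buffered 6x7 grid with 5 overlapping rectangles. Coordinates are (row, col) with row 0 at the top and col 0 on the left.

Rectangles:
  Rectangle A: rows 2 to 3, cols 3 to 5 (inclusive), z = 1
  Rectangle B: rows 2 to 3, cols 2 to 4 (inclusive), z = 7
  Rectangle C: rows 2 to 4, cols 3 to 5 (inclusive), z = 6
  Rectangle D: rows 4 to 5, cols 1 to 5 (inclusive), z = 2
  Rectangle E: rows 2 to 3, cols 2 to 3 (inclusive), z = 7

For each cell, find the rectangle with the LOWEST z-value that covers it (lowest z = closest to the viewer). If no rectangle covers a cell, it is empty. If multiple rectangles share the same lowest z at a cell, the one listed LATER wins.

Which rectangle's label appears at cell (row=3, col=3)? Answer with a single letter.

Answer: A

Derivation:
Check cell (3,3):
  A: rows 2-3 cols 3-5 z=1 -> covers; best now A (z=1)
  B: rows 2-3 cols 2-4 z=7 -> covers; best now A (z=1)
  C: rows 2-4 cols 3-5 z=6 -> covers; best now A (z=1)
  D: rows 4-5 cols 1-5 -> outside (row miss)
  E: rows 2-3 cols 2-3 z=7 -> covers; best now A (z=1)
Winner: A at z=1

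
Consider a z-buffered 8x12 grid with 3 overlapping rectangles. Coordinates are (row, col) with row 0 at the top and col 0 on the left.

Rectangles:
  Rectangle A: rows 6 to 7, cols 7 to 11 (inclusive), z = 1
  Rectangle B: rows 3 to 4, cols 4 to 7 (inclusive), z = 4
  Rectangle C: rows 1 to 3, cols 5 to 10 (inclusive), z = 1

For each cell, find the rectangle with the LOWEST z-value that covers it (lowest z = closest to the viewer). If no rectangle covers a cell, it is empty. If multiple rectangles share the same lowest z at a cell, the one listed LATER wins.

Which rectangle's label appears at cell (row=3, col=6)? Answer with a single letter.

Check cell (3,6):
  A: rows 6-7 cols 7-11 -> outside (row miss)
  B: rows 3-4 cols 4-7 z=4 -> covers; best now B (z=4)
  C: rows 1-3 cols 5-10 z=1 -> covers; best now C (z=1)
Winner: C at z=1

Answer: C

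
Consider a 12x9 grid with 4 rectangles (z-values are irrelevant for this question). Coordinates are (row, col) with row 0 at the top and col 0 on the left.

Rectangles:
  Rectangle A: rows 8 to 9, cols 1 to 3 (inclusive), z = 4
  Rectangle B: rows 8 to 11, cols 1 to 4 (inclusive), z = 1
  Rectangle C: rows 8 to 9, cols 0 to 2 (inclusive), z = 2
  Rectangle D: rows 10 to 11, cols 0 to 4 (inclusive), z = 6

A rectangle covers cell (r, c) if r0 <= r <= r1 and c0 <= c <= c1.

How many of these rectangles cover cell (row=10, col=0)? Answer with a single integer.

Answer: 1

Derivation:
Check cell (10,0):
  A: rows 8-9 cols 1-3 -> outside (row miss)
  B: rows 8-11 cols 1-4 -> outside (col miss)
  C: rows 8-9 cols 0-2 -> outside (row miss)
  D: rows 10-11 cols 0-4 -> covers
Count covering = 1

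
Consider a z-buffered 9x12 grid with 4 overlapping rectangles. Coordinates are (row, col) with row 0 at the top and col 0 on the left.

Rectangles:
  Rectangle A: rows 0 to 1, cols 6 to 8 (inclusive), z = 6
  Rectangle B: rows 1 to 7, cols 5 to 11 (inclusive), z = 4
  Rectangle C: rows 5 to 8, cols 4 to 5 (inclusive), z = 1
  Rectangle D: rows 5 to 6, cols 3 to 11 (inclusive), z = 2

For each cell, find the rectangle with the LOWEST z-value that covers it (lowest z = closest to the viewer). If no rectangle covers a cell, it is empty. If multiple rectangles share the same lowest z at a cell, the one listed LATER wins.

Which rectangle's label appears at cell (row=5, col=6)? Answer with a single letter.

Answer: D

Derivation:
Check cell (5,6):
  A: rows 0-1 cols 6-8 -> outside (row miss)
  B: rows 1-7 cols 5-11 z=4 -> covers; best now B (z=4)
  C: rows 5-8 cols 4-5 -> outside (col miss)
  D: rows 5-6 cols 3-11 z=2 -> covers; best now D (z=2)
Winner: D at z=2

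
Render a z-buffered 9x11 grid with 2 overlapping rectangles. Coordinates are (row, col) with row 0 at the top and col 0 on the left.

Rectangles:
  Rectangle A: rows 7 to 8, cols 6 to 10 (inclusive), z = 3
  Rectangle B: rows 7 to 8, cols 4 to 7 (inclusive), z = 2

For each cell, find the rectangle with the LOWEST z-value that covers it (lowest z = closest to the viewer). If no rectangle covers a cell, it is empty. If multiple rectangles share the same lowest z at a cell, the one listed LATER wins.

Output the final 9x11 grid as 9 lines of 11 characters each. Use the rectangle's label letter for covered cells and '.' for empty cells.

...........
...........
...........
...........
...........
...........
...........
....BBBBAAA
....BBBBAAA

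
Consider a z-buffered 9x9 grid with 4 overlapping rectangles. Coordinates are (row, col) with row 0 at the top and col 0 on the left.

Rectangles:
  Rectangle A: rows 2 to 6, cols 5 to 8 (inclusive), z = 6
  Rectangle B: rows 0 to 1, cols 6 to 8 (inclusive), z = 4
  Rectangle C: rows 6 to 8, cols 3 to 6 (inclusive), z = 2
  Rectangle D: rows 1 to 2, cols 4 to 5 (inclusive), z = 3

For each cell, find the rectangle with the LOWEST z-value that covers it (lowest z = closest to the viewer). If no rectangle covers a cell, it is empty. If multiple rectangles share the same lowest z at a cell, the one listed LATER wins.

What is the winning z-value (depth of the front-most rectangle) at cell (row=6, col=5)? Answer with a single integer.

Answer: 2

Derivation:
Check cell (6,5):
  A: rows 2-6 cols 5-8 z=6 -> covers; best now A (z=6)
  B: rows 0-1 cols 6-8 -> outside (row miss)
  C: rows 6-8 cols 3-6 z=2 -> covers; best now C (z=2)
  D: rows 1-2 cols 4-5 -> outside (row miss)
Winner: C at z=2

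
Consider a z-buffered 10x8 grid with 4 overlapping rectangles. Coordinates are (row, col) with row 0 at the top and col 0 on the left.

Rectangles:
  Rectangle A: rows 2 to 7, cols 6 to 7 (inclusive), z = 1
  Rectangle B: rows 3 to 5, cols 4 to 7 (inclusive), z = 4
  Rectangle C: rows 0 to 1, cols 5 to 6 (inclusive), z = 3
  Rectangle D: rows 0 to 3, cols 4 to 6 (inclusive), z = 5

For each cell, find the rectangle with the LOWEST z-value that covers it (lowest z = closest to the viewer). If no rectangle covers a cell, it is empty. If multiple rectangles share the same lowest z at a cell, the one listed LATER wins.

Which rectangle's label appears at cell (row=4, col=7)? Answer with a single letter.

Check cell (4,7):
  A: rows 2-7 cols 6-7 z=1 -> covers; best now A (z=1)
  B: rows 3-5 cols 4-7 z=4 -> covers; best now A (z=1)
  C: rows 0-1 cols 5-6 -> outside (row miss)
  D: rows 0-3 cols 4-6 -> outside (row miss)
Winner: A at z=1

Answer: A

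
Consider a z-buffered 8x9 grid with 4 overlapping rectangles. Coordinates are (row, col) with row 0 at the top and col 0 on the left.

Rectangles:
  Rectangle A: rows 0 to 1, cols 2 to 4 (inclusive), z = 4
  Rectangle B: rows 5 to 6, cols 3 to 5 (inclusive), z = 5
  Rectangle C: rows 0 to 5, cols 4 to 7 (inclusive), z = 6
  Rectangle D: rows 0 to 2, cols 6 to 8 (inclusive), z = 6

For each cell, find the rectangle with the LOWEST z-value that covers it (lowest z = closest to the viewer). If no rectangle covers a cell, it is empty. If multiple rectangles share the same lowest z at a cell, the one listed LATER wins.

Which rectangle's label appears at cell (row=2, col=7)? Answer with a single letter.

Check cell (2,7):
  A: rows 0-1 cols 2-4 -> outside (row miss)
  B: rows 5-6 cols 3-5 -> outside (row miss)
  C: rows 0-5 cols 4-7 z=6 -> covers; best now C (z=6)
  D: rows 0-2 cols 6-8 z=6 -> covers; best now D (z=6)
Winner: D at z=6

Answer: D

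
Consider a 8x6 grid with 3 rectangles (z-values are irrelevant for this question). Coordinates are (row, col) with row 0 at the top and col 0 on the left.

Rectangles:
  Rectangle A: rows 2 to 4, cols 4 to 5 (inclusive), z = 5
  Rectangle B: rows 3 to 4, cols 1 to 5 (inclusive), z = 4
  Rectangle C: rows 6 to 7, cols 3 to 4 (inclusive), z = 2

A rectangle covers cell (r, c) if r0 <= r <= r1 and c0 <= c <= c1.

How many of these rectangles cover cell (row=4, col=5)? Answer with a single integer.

Check cell (4,5):
  A: rows 2-4 cols 4-5 -> covers
  B: rows 3-4 cols 1-5 -> covers
  C: rows 6-7 cols 3-4 -> outside (row miss)
Count covering = 2

Answer: 2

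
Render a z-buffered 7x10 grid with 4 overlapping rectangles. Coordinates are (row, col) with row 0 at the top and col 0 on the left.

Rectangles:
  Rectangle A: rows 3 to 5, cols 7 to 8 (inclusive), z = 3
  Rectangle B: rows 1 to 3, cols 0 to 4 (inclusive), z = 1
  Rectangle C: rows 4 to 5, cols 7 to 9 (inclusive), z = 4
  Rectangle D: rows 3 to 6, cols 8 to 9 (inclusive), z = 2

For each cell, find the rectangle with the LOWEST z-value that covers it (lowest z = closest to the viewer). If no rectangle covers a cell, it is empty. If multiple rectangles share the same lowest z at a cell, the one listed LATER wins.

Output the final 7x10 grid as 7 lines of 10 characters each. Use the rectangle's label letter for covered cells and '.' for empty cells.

..........
BBBBB.....
BBBBB.....
BBBBB..ADD
.......ADD
.......ADD
........DD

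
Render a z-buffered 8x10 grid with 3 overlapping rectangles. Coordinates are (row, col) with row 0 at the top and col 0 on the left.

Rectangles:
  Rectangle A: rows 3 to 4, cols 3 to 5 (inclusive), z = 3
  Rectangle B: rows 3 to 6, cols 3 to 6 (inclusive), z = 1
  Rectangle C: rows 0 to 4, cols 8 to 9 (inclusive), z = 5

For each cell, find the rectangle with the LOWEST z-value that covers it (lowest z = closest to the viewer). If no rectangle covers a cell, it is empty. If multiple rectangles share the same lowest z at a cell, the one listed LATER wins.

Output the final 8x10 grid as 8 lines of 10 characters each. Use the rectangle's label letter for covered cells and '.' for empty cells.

........CC
........CC
........CC
...BBBB.CC
...BBBB.CC
...BBBB...
...BBBB...
..........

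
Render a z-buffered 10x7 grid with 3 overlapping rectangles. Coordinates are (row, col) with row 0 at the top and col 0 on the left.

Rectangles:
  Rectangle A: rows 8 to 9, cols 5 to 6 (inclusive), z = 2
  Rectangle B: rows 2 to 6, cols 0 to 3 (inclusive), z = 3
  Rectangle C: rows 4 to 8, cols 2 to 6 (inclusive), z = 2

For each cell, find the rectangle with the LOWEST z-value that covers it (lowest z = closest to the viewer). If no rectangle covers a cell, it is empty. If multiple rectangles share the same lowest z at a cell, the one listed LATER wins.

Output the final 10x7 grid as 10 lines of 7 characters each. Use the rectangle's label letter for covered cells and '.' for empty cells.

.......
.......
BBBB...
BBBB...
BBCCCCC
BBCCCCC
BBCCCCC
..CCCCC
..CCCCC
.....AA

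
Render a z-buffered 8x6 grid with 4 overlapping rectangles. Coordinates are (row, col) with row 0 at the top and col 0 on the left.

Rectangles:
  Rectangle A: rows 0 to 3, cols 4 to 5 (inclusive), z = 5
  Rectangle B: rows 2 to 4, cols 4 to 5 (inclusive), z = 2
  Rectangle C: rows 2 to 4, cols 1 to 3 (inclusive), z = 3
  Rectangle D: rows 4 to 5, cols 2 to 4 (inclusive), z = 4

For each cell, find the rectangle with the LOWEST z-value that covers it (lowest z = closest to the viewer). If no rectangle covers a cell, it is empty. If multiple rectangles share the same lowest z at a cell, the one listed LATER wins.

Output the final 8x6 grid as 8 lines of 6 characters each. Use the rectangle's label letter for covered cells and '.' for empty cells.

....AA
....AA
.CCCBB
.CCCBB
.CCCBB
..DDD.
......
......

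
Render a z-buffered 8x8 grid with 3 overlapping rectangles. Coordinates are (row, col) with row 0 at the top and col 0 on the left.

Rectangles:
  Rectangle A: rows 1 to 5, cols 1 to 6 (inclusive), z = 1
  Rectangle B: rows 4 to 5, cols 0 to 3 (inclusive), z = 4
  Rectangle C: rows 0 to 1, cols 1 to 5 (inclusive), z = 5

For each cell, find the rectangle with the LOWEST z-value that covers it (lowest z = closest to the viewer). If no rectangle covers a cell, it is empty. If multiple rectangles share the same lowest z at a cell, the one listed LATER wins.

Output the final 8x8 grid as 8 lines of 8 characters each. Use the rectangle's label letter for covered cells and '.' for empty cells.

.CCCCC..
.AAAAAA.
.AAAAAA.
.AAAAAA.
BAAAAAA.
BAAAAAA.
........
........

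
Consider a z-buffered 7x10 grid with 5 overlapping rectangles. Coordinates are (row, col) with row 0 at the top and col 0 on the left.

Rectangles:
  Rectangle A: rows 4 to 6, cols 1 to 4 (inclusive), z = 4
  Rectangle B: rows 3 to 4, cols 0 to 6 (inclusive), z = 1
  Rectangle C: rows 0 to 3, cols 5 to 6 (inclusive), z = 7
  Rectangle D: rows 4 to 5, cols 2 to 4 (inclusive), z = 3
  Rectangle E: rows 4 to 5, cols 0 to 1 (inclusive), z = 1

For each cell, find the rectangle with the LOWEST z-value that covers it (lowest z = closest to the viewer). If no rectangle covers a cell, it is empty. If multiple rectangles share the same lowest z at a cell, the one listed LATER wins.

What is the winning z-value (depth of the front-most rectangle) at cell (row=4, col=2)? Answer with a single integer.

Check cell (4,2):
  A: rows 4-6 cols 1-4 z=4 -> covers; best now A (z=4)
  B: rows 3-4 cols 0-6 z=1 -> covers; best now B (z=1)
  C: rows 0-3 cols 5-6 -> outside (row miss)
  D: rows 4-5 cols 2-4 z=3 -> covers; best now B (z=1)
  E: rows 4-5 cols 0-1 -> outside (col miss)
Winner: B at z=1

Answer: 1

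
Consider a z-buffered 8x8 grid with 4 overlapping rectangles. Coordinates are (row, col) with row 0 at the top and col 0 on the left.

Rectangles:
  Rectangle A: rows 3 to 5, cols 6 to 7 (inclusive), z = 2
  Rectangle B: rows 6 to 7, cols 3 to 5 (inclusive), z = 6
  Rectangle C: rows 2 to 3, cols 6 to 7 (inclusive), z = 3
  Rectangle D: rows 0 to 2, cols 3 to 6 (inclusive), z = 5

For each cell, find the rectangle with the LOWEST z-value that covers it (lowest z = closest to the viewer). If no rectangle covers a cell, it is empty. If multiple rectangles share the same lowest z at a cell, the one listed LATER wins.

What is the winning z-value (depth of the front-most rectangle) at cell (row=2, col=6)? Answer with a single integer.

Answer: 3

Derivation:
Check cell (2,6):
  A: rows 3-5 cols 6-7 -> outside (row miss)
  B: rows 6-7 cols 3-5 -> outside (row miss)
  C: rows 2-3 cols 6-7 z=3 -> covers; best now C (z=3)
  D: rows 0-2 cols 3-6 z=5 -> covers; best now C (z=3)
Winner: C at z=3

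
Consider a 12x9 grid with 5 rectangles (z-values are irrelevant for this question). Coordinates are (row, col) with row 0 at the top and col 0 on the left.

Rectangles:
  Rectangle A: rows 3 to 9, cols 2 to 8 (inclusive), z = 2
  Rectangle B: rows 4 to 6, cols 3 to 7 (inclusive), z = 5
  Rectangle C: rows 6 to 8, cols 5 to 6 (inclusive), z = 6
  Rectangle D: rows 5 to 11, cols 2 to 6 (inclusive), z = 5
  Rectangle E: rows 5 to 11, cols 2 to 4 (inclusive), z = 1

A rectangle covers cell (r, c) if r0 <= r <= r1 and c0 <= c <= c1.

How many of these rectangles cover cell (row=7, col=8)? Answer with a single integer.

Check cell (7,8):
  A: rows 3-9 cols 2-8 -> covers
  B: rows 4-6 cols 3-7 -> outside (row miss)
  C: rows 6-8 cols 5-6 -> outside (col miss)
  D: rows 5-11 cols 2-6 -> outside (col miss)
  E: rows 5-11 cols 2-4 -> outside (col miss)
Count covering = 1

Answer: 1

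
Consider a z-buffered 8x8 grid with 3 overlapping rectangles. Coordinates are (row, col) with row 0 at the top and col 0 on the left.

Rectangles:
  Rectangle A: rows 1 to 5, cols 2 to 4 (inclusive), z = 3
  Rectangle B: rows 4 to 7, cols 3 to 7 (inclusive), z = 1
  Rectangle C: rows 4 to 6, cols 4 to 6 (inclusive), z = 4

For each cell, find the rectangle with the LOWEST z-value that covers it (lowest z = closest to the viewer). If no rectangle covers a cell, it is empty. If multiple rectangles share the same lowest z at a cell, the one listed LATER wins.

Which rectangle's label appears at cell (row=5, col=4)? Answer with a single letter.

Answer: B

Derivation:
Check cell (5,4):
  A: rows 1-5 cols 2-4 z=3 -> covers; best now A (z=3)
  B: rows 4-7 cols 3-7 z=1 -> covers; best now B (z=1)
  C: rows 4-6 cols 4-6 z=4 -> covers; best now B (z=1)
Winner: B at z=1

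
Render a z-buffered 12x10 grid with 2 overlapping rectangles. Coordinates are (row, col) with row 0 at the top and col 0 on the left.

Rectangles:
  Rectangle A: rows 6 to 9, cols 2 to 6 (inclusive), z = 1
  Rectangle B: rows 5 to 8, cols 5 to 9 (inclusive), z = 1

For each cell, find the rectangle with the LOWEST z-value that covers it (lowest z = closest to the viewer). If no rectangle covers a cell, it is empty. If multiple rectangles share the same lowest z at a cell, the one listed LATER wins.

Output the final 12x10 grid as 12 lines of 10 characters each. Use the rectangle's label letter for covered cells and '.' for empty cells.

..........
..........
..........
..........
..........
.....BBBBB
..AAABBBBB
..AAABBBBB
..AAABBBBB
..AAAAA...
..........
..........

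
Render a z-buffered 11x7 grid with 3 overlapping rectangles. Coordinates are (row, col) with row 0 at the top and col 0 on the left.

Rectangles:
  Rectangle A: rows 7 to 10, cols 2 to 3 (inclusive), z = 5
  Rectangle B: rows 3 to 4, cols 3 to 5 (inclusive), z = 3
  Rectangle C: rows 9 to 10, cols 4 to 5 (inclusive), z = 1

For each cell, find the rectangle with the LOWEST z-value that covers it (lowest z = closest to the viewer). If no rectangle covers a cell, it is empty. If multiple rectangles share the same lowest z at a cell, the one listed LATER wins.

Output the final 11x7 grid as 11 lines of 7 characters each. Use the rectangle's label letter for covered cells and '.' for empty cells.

.......
.......
.......
...BBB.
...BBB.
.......
.......
..AA...
..AA...
..AACC.
..AACC.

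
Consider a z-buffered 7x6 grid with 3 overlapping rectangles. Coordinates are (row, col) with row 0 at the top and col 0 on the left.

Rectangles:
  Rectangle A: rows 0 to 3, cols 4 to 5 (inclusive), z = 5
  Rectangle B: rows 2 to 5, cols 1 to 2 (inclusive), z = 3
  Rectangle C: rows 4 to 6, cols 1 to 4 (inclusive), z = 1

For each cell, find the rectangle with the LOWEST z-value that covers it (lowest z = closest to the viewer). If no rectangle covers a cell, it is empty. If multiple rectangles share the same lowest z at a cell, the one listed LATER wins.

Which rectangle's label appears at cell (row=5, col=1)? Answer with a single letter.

Answer: C

Derivation:
Check cell (5,1):
  A: rows 0-3 cols 4-5 -> outside (row miss)
  B: rows 2-5 cols 1-2 z=3 -> covers; best now B (z=3)
  C: rows 4-6 cols 1-4 z=1 -> covers; best now C (z=1)
Winner: C at z=1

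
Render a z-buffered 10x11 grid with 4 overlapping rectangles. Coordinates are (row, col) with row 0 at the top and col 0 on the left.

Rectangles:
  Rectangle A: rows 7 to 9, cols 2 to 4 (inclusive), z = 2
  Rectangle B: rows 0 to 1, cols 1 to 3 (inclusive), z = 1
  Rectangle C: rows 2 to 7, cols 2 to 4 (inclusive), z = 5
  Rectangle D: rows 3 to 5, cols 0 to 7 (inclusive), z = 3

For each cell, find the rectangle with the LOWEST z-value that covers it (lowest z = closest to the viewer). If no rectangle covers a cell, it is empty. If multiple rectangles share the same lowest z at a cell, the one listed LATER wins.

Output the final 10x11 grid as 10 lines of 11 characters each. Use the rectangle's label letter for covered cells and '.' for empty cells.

.BBB.......
.BBB.......
..CCC......
DDDDDDDD...
DDDDDDDD...
DDDDDDDD...
..CCC......
..AAA......
..AAA......
..AAA......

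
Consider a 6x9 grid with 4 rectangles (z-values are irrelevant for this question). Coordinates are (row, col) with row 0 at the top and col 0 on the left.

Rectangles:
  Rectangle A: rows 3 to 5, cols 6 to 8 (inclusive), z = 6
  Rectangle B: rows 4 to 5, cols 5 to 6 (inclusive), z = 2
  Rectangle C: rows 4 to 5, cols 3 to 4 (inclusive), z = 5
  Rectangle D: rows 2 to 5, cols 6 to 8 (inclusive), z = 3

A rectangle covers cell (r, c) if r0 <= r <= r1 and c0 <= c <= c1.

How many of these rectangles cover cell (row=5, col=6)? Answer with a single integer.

Check cell (5,6):
  A: rows 3-5 cols 6-8 -> covers
  B: rows 4-5 cols 5-6 -> covers
  C: rows 4-5 cols 3-4 -> outside (col miss)
  D: rows 2-5 cols 6-8 -> covers
Count covering = 3

Answer: 3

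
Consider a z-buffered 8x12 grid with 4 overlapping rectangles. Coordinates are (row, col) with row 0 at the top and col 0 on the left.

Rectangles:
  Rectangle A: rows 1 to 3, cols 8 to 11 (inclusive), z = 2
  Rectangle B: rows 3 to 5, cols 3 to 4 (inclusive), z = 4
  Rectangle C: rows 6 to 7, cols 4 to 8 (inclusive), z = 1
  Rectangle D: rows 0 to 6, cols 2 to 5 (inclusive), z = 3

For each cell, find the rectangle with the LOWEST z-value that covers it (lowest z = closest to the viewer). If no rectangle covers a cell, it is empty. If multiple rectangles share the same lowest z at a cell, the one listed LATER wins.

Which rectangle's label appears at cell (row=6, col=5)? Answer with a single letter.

Check cell (6,5):
  A: rows 1-3 cols 8-11 -> outside (row miss)
  B: rows 3-5 cols 3-4 -> outside (row miss)
  C: rows 6-7 cols 4-8 z=1 -> covers; best now C (z=1)
  D: rows 0-6 cols 2-5 z=3 -> covers; best now C (z=1)
Winner: C at z=1

Answer: C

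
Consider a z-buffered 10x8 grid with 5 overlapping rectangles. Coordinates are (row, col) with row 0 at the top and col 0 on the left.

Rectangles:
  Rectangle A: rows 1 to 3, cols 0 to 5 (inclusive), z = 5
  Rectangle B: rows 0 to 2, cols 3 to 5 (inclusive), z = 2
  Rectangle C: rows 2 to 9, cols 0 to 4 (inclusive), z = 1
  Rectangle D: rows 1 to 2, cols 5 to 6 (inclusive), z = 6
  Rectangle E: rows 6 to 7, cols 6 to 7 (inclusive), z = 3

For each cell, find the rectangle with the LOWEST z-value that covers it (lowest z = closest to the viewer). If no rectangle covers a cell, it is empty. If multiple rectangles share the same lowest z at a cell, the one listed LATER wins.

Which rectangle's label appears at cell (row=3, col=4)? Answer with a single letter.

Answer: C

Derivation:
Check cell (3,4):
  A: rows 1-3 cols 0-5 z=5 -> covers; best now A (z=5)
  B: rows 0-2 cols 3-5 -> outside (row miss)
  C: rows 2-9 cols 0-4 z=1 -> covers; best now C (z=1)
  D: rows 1-2 cols 5-6 -> outside (row miss)
  E: rows 6-7 cols 6-7 -> outside (row miss)
Winner: C at z=1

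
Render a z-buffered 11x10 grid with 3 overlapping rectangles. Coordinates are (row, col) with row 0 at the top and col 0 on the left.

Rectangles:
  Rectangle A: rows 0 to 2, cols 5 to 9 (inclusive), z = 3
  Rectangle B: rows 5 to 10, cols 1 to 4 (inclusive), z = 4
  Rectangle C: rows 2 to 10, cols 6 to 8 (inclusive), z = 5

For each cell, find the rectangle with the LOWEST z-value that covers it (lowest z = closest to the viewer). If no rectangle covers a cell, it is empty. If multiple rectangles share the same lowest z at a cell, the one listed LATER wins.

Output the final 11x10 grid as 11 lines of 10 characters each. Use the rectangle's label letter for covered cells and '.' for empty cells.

.....AAAAA
.....AAAAA
.....AAAAA
......CCC.
......CCC.
.BBBB.CCC.
.BBBB.CCC.
.BBBB.CCC.
.BBBB.CCC.
.BBBB.CCC.
.BBBB.CCC.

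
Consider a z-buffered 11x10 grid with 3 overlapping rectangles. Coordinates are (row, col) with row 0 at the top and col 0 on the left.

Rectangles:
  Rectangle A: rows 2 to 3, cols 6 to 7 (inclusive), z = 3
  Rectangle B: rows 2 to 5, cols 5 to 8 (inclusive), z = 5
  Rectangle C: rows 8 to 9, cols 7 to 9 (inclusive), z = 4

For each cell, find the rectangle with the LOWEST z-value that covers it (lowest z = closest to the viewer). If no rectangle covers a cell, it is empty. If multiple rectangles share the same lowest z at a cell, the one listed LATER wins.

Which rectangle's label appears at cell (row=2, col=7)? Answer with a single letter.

Check cell (2,7):
  A: rows 2-3 cols 6-7 z=3 -> covers; best now A (z=3)
  B: rows 2-5 cols 5-8 z=5 -> covers; best now A (z=3)
  C: rows 8-9 cols 7-9 -> outside (row miss)
Winner: A at z=3

Answer: A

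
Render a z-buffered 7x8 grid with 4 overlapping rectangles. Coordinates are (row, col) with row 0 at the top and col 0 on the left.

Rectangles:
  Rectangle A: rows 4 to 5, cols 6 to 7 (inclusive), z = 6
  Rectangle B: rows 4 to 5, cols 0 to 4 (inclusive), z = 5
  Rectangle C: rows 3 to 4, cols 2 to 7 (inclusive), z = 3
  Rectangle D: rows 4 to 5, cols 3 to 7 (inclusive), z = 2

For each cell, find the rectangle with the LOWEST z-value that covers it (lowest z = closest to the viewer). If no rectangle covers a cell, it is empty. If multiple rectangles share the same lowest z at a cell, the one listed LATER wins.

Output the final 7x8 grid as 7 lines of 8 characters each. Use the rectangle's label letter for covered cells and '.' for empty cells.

........
........
........
..CCCCCC
BBCDDDDD
BBBDDDDD
........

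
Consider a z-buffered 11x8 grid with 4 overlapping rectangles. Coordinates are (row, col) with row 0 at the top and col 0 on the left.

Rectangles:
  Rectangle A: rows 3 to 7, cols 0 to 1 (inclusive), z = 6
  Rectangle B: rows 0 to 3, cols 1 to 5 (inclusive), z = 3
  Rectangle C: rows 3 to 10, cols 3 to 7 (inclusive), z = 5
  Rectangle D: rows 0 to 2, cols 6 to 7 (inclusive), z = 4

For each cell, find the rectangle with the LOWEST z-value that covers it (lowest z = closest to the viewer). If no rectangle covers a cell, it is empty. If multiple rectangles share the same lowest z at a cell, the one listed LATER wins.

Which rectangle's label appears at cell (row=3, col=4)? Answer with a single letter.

Answer: B

Derivation:
Check cell (3,4):
  A: rows 3-7 cols 0-1 -> outside (col miss)
  B: rows 0-3 cols 1-5 z=3 -> covers; best now B (z=3)
  C: rows 3-10 cols 3-7 z=5 -> covers; best now B (z=3)
  D: rows 0-2 cols 6-7 -> outside (row miss)
Winner: B at z=3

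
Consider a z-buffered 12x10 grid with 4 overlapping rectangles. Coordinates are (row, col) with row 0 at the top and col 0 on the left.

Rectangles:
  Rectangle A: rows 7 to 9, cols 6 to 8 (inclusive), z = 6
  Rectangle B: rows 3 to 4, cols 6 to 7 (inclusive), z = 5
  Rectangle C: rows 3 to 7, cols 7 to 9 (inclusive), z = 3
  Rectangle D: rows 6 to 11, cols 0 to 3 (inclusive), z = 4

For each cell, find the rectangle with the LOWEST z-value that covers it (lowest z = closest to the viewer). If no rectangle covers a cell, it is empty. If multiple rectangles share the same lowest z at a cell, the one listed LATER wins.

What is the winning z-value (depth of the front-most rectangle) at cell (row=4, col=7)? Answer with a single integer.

Answer: 3

Derivation:
Check cell (4,7):
  A: rows 7-9 cols 6-8 -> outside (row miss)
  B: rows 3-4 cols 6-7 z=5 -> covers; best now B (z=5)
  C: rows 3-7 cols 7-9 z=3 -> covers; best now C (z=3)
  D: rows 6-11 cols 0-3 -> outside (row miss)
Winner: C at z=3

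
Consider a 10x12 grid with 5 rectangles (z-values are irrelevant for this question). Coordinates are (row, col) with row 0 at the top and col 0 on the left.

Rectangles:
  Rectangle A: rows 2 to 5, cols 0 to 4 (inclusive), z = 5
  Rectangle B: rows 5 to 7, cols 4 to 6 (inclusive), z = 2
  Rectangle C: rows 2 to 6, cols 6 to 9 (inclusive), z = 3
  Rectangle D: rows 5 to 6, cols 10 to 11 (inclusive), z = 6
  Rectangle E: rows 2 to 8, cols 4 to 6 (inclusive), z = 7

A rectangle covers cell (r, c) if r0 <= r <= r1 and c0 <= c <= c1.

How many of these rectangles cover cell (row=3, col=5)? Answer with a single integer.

Answer: 1

Derivation:
Check cell (3,5):
  A: rows 2-5 cols 0-4 -> outside (col miss)
  B: rows 5-7 cols 4-6 -> outside (row miss)
  C: rows 2-6 cols 6-9 -> outside (col miss)
  D: rows 5-6 cols 10-11 -> outside (row miss)
  E: rows 2-8 cols 4-6 -> covers
Count covering = 1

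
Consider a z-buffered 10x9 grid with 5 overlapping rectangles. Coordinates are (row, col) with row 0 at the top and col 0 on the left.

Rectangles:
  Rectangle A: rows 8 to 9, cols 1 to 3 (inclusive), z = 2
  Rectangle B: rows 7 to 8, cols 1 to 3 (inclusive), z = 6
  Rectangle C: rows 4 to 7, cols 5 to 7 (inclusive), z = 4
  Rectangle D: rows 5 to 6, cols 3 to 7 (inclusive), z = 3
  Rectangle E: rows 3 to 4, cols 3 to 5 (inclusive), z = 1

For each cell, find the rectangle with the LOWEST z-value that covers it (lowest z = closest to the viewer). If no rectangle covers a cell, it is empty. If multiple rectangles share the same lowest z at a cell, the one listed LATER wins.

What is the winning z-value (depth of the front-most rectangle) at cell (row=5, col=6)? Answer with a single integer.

Check cell (5,6):
  A: rows 8-9 cols 1-3 -> outside (row miss)
  B: rows 7-8 cols 1-3 -> outside (row miss)
  C: rows 4-7 cols 5-7 z=4 -> covers; best now C (z=4)
  D: rows 5-6 cols 3-7 z=3 -> covers; best now D (z=3)
  E: rows 3-4 cols 3-5 -> outside (row miss)
Winner: D at z=3

Answer: 3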